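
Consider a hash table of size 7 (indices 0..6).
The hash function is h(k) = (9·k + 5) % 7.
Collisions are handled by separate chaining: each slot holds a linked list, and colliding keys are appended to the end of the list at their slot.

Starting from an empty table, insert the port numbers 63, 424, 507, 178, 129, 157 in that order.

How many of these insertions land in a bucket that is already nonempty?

Insert 63: h=5, bucket 5 empty → new chain.
Insert 424: h=6, bucket 6 empty → new chain.
Insert 507: h=4, bucket 4 empty → new chain.
Insert 178: h=4, bucket 4 nonempty → append to chain.
Insert 129: h=4, bucket 4 nonempty → append to chain.
Insert 157: h=4, bucket 4 nonempty → append to chain.
Final buckets:
0: —
1: —
2: —
3: —
4: 507 -> 178 -> 129 -> 157
5: 63
6: 424

3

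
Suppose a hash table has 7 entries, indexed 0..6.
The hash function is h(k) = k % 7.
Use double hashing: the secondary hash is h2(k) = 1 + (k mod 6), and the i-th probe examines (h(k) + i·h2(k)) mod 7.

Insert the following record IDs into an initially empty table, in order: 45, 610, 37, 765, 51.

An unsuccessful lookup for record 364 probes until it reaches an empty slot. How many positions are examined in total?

2

Insert 45: h=3, slot 3 empty => index 3.
Insert 610: h=1, slot 1 empty => index 1.
Insert 37: h=2, slot 2 empty => index 2.
Insert 765: h=2, h2=4, slot 2 occupied => index 6.
Insert 51: h=2, h2=4, slots 2,6,3 occupied => index 0.
Table: [51, 610, 37, 45, ∅, ∅, 765]
Lookup 364: h=0, h2=5, probe 0,5 → slot 5 empty, not found.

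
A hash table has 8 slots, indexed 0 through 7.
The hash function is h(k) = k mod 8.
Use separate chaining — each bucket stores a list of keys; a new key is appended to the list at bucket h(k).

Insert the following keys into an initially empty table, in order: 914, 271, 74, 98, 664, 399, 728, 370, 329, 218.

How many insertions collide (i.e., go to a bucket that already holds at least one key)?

914 -> bucket 2
271 -> bucket 7
74 -> bucket 2 (collision)
98 -> bucket 2 (collision)
664 -> bucket 0
399 -> bucket 7 (collision)
728 -> bucket 0 (collision)
370 -> bucket 2 (collision)
329 -> bucket 1
218 -> bucket 2 (collision)
Final buckets:
0: 664 -> 728
1: 329
2: 914 -> 74 -> 98 -> 370 -> 218
3: _
4: _
5: _
6: _
7: 271 -> 399

6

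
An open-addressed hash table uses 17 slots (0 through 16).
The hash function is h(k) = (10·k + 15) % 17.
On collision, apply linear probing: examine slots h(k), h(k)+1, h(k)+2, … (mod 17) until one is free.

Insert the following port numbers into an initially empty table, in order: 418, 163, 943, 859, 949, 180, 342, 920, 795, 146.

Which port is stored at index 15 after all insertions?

180

418: h=13 => slot 13
163: h=13, probe 13,14 => slot 14
943: h=10 => slot 10
859: h=3 => slot 3
949: h=2 => slot 2
180: h=13, probe 13,14,15 => slot 15
342: h=1 => slot 1
920: h=1, probe 1,2,3,4 => slot 4
795: h=9 => slot 9
146: h=13, probe 13,14,15,16 => slot 16
Table: [., 342, 949, 859, 920, ., ., ., ., 795, 943, ., ., 418, 163, 180, 146]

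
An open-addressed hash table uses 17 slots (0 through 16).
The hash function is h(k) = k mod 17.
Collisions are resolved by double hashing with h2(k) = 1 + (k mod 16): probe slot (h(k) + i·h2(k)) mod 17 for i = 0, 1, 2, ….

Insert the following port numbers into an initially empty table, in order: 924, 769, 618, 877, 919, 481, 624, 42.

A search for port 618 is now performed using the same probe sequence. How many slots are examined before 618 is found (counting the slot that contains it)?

2

Insert 924: h=6, slot 6 empty → index 6.
Insert 769: h=4, slot 4 empty → index 4.
Insert 618: h=6, h2=11, slot 6 occupied → index 0.
Insert 877: h=10, slot 10 empty → index 10.
Insert 919: h=1, slot 1 empty → index 1.
Insert 481: h=5, slot 5 empty → index 5.
Insert 624: h=12, slot 12 empty → index 12.
Insert 42: h=8, slot 8 empty → index 8.
Table: [618, 919, ∅, ∅, 769, 481, 924, ∅, 42, ∅, 877, ∅, 624, ∅, ∅, ∅, ∅]
Lookup 618: h=6, h2=11, probe 6,0 → found at 0.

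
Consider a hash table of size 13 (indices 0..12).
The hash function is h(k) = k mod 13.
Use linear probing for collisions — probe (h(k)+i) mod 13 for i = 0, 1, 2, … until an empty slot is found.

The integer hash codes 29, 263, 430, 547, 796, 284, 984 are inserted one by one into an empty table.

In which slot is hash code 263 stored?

29: h=3 => slot 3
263: h=3, probe 3,4 => slot 4
430: h=1 => slot 1
547: h=1, probe 1,2 => slot 2
796: h=3, probe 3,4,5 => slot 5
284: h=11 => slot 11
984: h=9 => slot 9
Table: [∅, 430, 547, 29, 263, 796, ∅, ∅, ∅, 984, ∅, 284, ∅]

4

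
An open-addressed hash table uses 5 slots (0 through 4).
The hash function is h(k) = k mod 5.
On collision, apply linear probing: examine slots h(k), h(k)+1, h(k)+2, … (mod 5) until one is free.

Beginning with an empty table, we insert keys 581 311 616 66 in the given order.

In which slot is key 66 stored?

4

581 hashes to 1; slot 1 is free => place at 1.
311 hashes to 1; 1 taken => place at 2.
616 hashes to 1; 1,2 taken => place at 3.
66 hashes to 1; 1,2,3 taken => place at 4.
Table: [., 581, 311, 616, 66]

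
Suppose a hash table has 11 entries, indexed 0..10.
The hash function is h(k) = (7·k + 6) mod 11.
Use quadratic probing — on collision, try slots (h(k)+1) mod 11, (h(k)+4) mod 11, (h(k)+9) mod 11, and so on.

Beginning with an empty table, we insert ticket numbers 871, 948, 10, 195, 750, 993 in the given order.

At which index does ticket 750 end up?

871: h=9 → slot 9
948: h=9, probe 9,10 → slot 10
10: h=10, probe 10,0 → slot 0
195: h=7 → slot 7
750: h=9, probe 9,10,2 → slot 2
993: h=5 → slot 5
Table: [10, —, 750, —, —, 993, —, 195, —, 871, 948]

2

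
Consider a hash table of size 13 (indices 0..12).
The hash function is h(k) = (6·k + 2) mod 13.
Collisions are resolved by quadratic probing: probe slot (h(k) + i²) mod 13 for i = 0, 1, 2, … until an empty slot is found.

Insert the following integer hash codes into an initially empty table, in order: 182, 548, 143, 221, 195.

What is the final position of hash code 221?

182: h=2 → slot 2
548: h=1 → slot 1
143: h=2, probe 2,3 → slot 3
221: h=2, probe 2,3,6 → slot 6
195: h=2, probe 2,3,6,11 → slot 11
Table: [_, 548, 182, 143, _, _, 221, _, _, _, _, 195, _]

6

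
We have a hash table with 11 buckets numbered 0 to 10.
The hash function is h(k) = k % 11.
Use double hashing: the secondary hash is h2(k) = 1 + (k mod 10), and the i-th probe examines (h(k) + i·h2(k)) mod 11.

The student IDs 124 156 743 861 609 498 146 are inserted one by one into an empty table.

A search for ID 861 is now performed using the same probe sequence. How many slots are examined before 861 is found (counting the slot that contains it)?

2

Insert 124: h=3, slot 3 empty → index 3.
Insert 156: h=2, slot 2 empty → index 2.
Insert 743: h=6, slot 6 empty → index 6.
Insert 861: h=3, h2=2, slot 3 occupied → index 5.
Insert 609: h=4, slot 4 empty → index 4.
Insert 498: h=3, h2=9, slot 3 occupied → index 1.
Insert 146: h=3, h2=7, slot 3 occupied → index 10.
Table: [∅, 498, 156, 124, 609, 861, 743, ∅, ∅, ∅, 146]
Lookup 861: h=3, h2=2, probe 3,5 → found at 5.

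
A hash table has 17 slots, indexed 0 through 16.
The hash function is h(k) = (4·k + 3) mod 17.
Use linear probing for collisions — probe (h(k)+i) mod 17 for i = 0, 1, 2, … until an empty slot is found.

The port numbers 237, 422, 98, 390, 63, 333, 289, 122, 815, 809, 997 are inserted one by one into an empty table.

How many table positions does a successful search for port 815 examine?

4

237 hashes to 16; slot 16 is free -> place at 16.
422 hashes to 8; slot 8 is free -> place at 8.
98 hashes to 4; slot 4 is free -> place at 4.
390 hashes to 16; 16 taken -> place at 0.
63 hashes to 0; 0 taken -> place at 1.
333 hashes to 9; slot 9 is free -> place at 9.
289 hashes to 3; slot 3 is free -> place at 3.
122 hashes to 15; slot 15 is free -> place at 15.
815 hashes to 16; 16,0,1 taken -> place at 2.
809 hashes to 9; 9 taken -> place at 10.
997 hashes to 13; slot 13 is free -> place at 13.
Table: [390, 63, 815, 289, 98, ∅, ∅, ∅, 422, 333, 809, ∅, ∅, 997, ∅, 122, 237]
Lookup 815: h=16, probe 16,0,1,2 → found at 2.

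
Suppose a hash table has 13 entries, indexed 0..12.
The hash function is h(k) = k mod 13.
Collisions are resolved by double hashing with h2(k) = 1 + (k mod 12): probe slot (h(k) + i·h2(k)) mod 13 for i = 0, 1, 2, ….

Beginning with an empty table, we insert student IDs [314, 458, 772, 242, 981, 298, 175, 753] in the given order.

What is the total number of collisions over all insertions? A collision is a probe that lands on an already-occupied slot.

2

Insert 314: h=2, slot 2 empty => index 2.
Insert 458: h=3, slot 3 empty => index 3.
Insert 772: h=5, slot 5 empty => index 5.
Insert 242: h=8, slot 8 empty => index 8.
Insert 981: h=6, slot 6 empty => index 6.
Insert 298: h=12, slot 12 empty => index 12.
Insert 175: h=6, h2=8, slot 6 occupied => index 1.
Insert 753: h=12, h2=10, slot 12 occupied => index 9.
Table: [_, 175, 314, 458, _, 772, 981, _, 242, 753, _, _, 298]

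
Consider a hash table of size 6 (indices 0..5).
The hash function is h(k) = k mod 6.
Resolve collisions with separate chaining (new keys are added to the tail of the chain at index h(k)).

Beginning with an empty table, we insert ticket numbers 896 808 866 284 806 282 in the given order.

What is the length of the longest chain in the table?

4

896 -> bucket 2
808 -> bucket 4
866 -> bucket 2 (collision)
284 -> bucket 2 (collision)
806 -> bucket 2 (collision)
282 -> bucket 0
Final buckets:
0: 282
1: -
2: 896 -> 866 -> 284 -> 806
3: -
4: 808
5: -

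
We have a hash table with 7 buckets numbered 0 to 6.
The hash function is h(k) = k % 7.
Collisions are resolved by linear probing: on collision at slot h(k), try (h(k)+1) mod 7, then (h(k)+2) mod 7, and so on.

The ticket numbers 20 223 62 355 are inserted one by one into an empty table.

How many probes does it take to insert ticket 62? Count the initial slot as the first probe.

3

20 hashes to 6; slot 6 is free → place at 6.
223 hashes to 6; 6 taken → place at 0.
62 hashes to 6; 6,0 taken → place at 1.
355 hashes to 5; slot 5 is free → place at 5.
Table: [223, 62, _, _, _, 355, 20]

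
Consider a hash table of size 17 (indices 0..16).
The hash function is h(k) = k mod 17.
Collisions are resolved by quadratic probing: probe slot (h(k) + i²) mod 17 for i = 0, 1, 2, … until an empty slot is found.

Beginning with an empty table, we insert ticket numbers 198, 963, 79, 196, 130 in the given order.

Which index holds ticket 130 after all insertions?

3

198: h=11 → slot 11
963: h=11, probe 11,12 → slot 12
79: h=11, probe 11,12,15 → slot 15
196: h=9 → slot 9
130: h=11, probe 11,12,15,3 → slot 3
Table: [∅, ∅, ∅, 130, ∅, ∅, ∅, ∅, ∅, 196, ∅, 198, 963, ∅, ∅, 79, ∅]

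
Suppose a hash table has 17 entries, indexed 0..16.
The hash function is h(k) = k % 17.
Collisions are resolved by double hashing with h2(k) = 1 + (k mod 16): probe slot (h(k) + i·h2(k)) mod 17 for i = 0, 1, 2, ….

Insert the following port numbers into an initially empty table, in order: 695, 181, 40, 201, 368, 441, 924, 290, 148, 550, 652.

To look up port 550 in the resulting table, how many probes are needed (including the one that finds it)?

Insert 695: h=15, slot 15 empty → index 15.
Insert 181: h=11, slot 11 empty → index 11.
Insert 40: h=6, slot 6 empty → index 6.
Insert 201: h=14, slot 14 empty → index 14.
Insert 368: h=11, h2=1, slot 11 occupied → index 12.
Insert 441: h=16, slot 16 empty → index 16.
Insert 924: h=6, h2=13, slot 6 occupied → index 2.
Insert 290: h=1, slot 1 empty → index 1.
Insert 148: h=12, h2=5, slot 12 occupied → index 0.
Insert 550: h=6, h2=7, slot 6 occupied → index 13.
Insert 652: h=6, h2=13, slots 6,2,15,11 occupied → index 7.
Table: [148, 290, 924, ∅, ∅, ∅, 40, 652, ∅, ∅, ∅, 181, 368, 550, 201, 695, 441]
Lookup 550: h=6, h2=7, probe 6,13 → found at 13.

2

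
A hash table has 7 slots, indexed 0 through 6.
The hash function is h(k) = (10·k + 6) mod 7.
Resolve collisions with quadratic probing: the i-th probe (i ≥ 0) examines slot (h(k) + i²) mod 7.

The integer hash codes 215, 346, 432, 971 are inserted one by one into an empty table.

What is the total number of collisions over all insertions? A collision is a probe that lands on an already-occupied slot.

5

215 hashes to 0; slot 0 is free => place at 0.
346 hashes to 1; slot 1 is free => place at 1.
432 hashes to 0; 0,1 taken => place at 4.
971 hashes to 0; 0,1,4 taken => place at 2.
Table: [215, 346, 971, ., 432, ., .]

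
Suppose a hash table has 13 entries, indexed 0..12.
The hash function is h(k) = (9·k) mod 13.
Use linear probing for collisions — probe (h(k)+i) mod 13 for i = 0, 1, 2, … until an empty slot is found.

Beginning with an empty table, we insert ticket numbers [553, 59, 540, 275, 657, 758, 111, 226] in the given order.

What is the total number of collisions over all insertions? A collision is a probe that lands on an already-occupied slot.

Insert 553: h=11, slot 11 empty => index 11.
Insert 59: h=11, slot 11 occupied => index 12.
Insert 540: h=11, slots 11,12 occupied => index 0.
Insert 275: h=5, slot 5 empty => index 5.
Insert 657: h=11, slots 11,12,0 occupied => index 1.
Insert 758: h=10, slot 10 empty => index 10.
Insert 111: h=11, slots 11,12,0,1 occupied => index 2.
Insert 226: h=6, slot 6 empty => index 6.
Table: [540, 657, 111, ∅, ∅, 275, 226, ∅, ∅, ∅, 758, 553, 59]

10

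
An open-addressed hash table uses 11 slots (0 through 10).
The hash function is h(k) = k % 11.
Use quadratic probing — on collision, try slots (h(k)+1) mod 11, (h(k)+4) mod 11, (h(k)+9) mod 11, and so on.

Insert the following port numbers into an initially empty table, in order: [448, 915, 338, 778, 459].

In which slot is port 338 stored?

9

Insert 448: h=8, slot 8 empty -> index 8.
Insert 915: h=2, slot 2 empty -> index 2.
Insert 338: h=8, slot 8 occupied -> index 9.
Insert 778: h=8, slots 8,9 occupied -> index 1.
Insert 459: h=8, slots 8,9,1 occupied -> index 6.
Table: [∅, 778, 915, ∅, ∅, ∅, 459, ∅, 448, 338, ∅]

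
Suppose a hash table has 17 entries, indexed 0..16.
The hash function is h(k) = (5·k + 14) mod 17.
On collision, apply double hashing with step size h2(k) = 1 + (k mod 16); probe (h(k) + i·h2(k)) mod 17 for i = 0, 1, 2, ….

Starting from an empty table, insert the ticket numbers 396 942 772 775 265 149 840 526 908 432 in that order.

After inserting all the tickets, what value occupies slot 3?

396 hashes to 5; slot 5 is free -> place at 5.
942 hashes to 15; slot 15 is free -> place at 15.
772 hashes to 15, h2=5; 15 taken -> place at 3.
775 hashes to 13; slot 13 is free -> place at 13.
265 hashes to 13, h2=10; 13 taken -> place at 6.
149 hashes to 11; slot 11 is free -> place at 11.
840 hashes to 15, h2=9; 15 taken -> place at 7.
526 hashes to 9; slot 9 is free -> place at 9.
908 hashes to 15, h2=13; 15,11,7,3 taken -> place at 16.
432 hashes to 15, h2=1; 15,16 taken -> place at 0.
Table: [432, ., ., 772, ., 396, 265, 840, ., 526, ., 149, ., 775, ., 942, 908]

772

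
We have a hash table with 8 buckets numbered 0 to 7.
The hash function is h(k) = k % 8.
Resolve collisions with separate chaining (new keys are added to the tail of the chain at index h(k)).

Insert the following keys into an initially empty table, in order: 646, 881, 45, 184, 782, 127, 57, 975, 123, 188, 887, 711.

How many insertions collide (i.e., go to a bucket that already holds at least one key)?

5

Insert 646: h=6, bucket 6 empty → new chain.
Insert 881: h=1, bucket 1 empty → new chain.
Insert 45: h=5, bucket 5 empty → new chain.
Insert 184: h=0, bucket 0 empty → new chain.
Insert 782: h=6, bucket 6 nonempty → append to chain.
Insert 127: h=7, bucket 7 empty → new chain.
Insert 57: h=1, bucket 1 nonempty → append to chain.
Insert 975: h=7, bucket 7 nonempty → append to chain.
Insert 123: h=3, bucket 3 empty → new chain.
Insert 188: h=4, bucket 4 empty → new chain.
Insert 887: h=7, bucket 7 nonempty → append to chain.
Insert 711: h=7, bucket 7 nonempty → append to chain.
Final buckets:
0: 184
1: 881 -> 57
2: —
3: 123
4: 188
5: 45
6: 646 -> 782
7: 127 -> 975 -> 887 -> 711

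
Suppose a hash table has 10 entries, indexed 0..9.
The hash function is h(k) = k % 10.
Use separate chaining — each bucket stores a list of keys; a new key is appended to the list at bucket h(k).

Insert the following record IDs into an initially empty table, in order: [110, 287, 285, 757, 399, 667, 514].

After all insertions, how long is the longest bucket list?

3

Insert 110: h=0, bucket 0 empty → new chain.
Insert 287: h=7, bucket 7 empty → new chain.
Insert 285: h=5, bucket 5 empty → new chain.
Insert 757: h=7, bucket 7 nonempty → append to chain.
Insert 399: h=9, bucket 9 empty → new chain.
Insert 667: h=7, bucket 7 nonempty → append to chain.
Insert 514: h=4, bucket 4 empty → new chain.
Final buckets:
0: 110
1: —
2: —
3: —
4: 514
5: 285
6: —
7: 287 -> 757 -> 667
8: —
9: 399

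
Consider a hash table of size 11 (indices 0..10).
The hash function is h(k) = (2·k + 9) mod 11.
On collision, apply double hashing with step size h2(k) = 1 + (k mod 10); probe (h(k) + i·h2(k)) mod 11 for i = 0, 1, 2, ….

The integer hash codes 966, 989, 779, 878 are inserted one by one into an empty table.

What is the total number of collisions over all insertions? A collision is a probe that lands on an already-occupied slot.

2

966: h=5 => slot 5
989: h=7 => slot 7
779: h=5, h2=10, probe 5,4 => slot 4
878: h=5, h2=9, probe 5,3 => slot 3
Table: [., ., ., 878, 779, 966, ., 989, ., ., .]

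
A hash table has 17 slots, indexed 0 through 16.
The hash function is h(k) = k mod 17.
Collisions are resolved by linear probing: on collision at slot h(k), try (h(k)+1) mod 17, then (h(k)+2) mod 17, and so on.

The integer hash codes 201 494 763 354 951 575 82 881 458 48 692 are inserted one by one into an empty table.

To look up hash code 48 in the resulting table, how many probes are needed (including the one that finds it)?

201 hashes to 14; slot 14 is free -> place at 14.
494 hashes to 1; slot 1 is free -> place at 1.
763 hashes to 15; slot 15 is free -> place at 15.
354 hashes to 14; 14,15 taken -> place at 16.
951 hashes to 16; 16 taken -> place at 0.
575 hashes to 14; 14,15,16,0,1 taken -> place at 2.
82 hashes to 14; 14,15,16,0,1,2 taken -> place at 3.
881 hashes to 14; 14,15,16,0,1,2,3 taken -> place at 4.
458 hashes to 16; 16,0,1,2,3,4 taken -> place at 5.
48 hashes to 14; 14,15,16,0,1,2,3,4,5 taken -> place at 6.
692 hashes to 12; slot 12 is free -> place at 12.
Table: [951, 494, 575, 82, 881, 458, 48, ., ., ., ., ., 692, ., 201, 763, 354]
Lookup 48: h=14, probe 14,15,16,0,1,2,3,4,5,6 → found at 6.

10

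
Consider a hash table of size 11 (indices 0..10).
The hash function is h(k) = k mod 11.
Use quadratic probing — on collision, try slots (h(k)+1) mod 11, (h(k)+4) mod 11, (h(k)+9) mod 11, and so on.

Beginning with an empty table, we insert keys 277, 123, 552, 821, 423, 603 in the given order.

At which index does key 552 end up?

6

277 hashes to 2; slot 2 is free -> place at 2.
123 hashes to 2; 2 taken -> place at 3.
552 hashes to 2; 2,3 taken -> place at 6.
821 hashes to 7; slot 7 is free -> place at 7.
423 hashes to 5; slot 5 is free -> place at 5.
603 hashes to 9; slot 9 is free -> place at 9.
Table: [., ., 277, 123, ., 423, 552, 821, ., 603, .]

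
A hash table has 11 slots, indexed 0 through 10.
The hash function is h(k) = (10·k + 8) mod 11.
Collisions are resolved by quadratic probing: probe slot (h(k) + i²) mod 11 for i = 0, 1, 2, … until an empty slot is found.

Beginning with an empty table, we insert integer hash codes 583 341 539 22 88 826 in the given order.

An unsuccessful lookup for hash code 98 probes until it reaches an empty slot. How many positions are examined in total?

2

Insert 583: h=8, slot 8 empty → index 8.
Insert 341: h=8, slot 8 occupied → index 9.
Insert 539: h=8, slots 8,9 occupied → index 1.
Insert 22: h=8, slots 8,9,1 occupied → index 6.
Insert 88: h=8, slots 8,9,1,6 occupied → index 2.
Insert 826: h=7, slot 7 empty → index 7.
Table: [∅, 539, 88, ∅, ∅, ∅, 22, 826, 583, 341, ∅]
Lookup 98: h=9, probe 9,10 → slot 10 empty, not found.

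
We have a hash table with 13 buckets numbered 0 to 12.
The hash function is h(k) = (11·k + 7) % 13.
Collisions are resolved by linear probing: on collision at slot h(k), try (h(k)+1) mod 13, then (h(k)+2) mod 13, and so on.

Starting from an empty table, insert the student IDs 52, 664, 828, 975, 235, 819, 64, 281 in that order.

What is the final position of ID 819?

9

Insert 52: h=7, slot 7 empty → index 7.
Insert 664: h=5, slot 5 empty → index 5.
Insert 828: h=2, slot 2 empty → index 2.
Insert 975: h=7, slot 7 occupied → index 8.
Insert 235: h=5, slot 5 occupied → index 6.
Insert 819: h=7, slots 7,8 occupied → index 9.
Insert 64: h=9, slot 9 occupied → index 10.
Insert 281: h=4, slot 4 empty → index 4.
Table: [—, —, 828, —, 281, 664, 235, 52, 975, 819, 64, —, —]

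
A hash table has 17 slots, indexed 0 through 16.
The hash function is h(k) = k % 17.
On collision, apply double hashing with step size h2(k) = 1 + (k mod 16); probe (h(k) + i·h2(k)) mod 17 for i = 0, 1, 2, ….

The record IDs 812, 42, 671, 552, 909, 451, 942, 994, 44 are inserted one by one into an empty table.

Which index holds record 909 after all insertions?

Insert 812: h=13, slot 13 empty -> index 13.
Insert 42: h=8, slot 8 empty -> index 8.
Insert 671: h=8, h2=16, slot 8 occupied -> index 7.
Insert 552: h=8, h2=9, slot 8 occupied -> index 0.
Insert 909: h=8, h2=14, slot 8 occupied -> index 5.
Insert 451: h=9, slot 9 empty -> index 9.
Insert 942: h=7, h2=15, slots 7,5 occupied -> index 3.
Insert 994: h=8, h2=3, slot 8 occupied -> index 11.
Insert 44: h=10, slot 10 empty -> index 10.
Table: [552, ∅, ∅, 942, ∅, 909, ∅, 671, 42, 451, 44, 994, ∅, 812, ∅, ∅, ∅]

5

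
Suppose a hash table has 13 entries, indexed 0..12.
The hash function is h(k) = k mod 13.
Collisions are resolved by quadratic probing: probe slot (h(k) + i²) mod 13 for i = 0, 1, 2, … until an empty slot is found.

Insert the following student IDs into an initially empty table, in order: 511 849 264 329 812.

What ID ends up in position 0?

329

511 hashes to 4; slot 4 is free → place at 4.
849 hashes to 4; 4 taken → place at 5.
264 hashes to 4; 4,5 taken → place at 8.
329 hashes to 4; 4,5,8 taken → place at 0.
812 hashes to 6; slot 6 is free → place at 6.
Table: [329, -, -, -, 511, 849, 812, -, 264, -, -, -, -]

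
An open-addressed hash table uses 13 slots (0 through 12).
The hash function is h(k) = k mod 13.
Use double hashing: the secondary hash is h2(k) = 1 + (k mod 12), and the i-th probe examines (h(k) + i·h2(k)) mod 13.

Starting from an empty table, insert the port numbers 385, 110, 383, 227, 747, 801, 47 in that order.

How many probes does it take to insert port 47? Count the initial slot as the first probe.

2

Insert 385: h=8, slot 8 empty => index 8.
Insert 110: h=6, slot 6 empty => index 6.
Insert 383: h=6, h2=12, slot 6 occupied => index 5.
Insert 227: h=6, h2=12, slots 6,5 occupied => index 4.
Insert 747: h=6, h2=4, slot 6 occupied => index 10.
Insert 801: h=8, h2=10, slots 8,5 occupied => index 2.
Insert 47: h=8, h2=12, slot 8 occupied => index 7.
Table: [-, -, 801, -, 227, 383, 110, 47, 385, -, 747, -, -]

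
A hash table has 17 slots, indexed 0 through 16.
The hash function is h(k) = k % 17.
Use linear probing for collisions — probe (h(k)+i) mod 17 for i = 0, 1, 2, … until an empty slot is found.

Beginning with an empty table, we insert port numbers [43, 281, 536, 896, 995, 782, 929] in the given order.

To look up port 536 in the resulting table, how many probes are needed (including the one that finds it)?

3

43 hashes to 9; slot 9 is free -> place at 9.
281 hashes to 9; 9 taken -> place at 10.
536 hashes to 9; 9,10 taken -> place at 11.
896 hashes to 12; slot 12 is free -> place at 12.
995 hashes to 9; 9,10,11,12 taken -> place at 13.
782 hashes to 0; slot 0 is free -> place at 0.
929 hashes to 11; 11,12,13 taken -> place at 14.
Table: [782, —, —, —, —, —, —, —, —, 43, 281, 536, 896, 995, 929, —, —]
Lookup 536: h=9, probe 9,10,11 → found at 11.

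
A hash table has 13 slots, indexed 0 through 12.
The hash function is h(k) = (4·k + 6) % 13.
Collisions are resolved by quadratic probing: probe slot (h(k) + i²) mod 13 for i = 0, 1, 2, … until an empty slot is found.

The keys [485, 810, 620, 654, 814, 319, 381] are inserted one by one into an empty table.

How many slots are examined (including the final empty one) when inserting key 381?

485 hashes to 9; slot 9 is free → place at 9.
810 hashes to 9; 9 taken → place at 10.
620 hashes to 3; slot 3 is free → place at 3.
654 hashes to 9; 9,10 taken → place at 0.
814 hashes to 12; slot 12 is free → place at 12.
319 hashes to 8; slot 8 is free → place at 8.
381 hashes to 9; 9,10,0 taken → place at 5.
Table: [654, —, —, 620, —, 381, —, —, 319, 485, 810, —, 814]

4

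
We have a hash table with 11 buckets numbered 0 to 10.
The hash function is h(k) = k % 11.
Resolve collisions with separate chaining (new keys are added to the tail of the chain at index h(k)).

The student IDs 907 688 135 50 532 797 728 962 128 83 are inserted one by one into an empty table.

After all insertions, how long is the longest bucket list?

3

Insert 907: h=5, bucket 5 empty → new chain.
Insert 688: h=6, bucket 6 empty → new chain.
Insert 135: h=3, bucket 3 empty → new chain.
Insert 50: h=6, bucket 6 nonempty → append to chain.
Insert 532: h=4, bucket 4 empty → new chain.
Insert 797: h=5, bucket 5 nonempty → append to chain.
Insert 728: h=2, bucket 2 empty → new chain.
Insert 962: h=5, bucket 5 nonempty → append to chain.
Insert 128: h=7, bucket 7 empty → new chain.
Insert 83: h=6, bucket 6 nonempty → append to chain.
Final buckets:
0: _
1: _
2: 728
3: 135
4: 532
5: 907 -> 797 -> 962
6: 688 -> 50 -> 83
7: 128
8: _
9: _
10: _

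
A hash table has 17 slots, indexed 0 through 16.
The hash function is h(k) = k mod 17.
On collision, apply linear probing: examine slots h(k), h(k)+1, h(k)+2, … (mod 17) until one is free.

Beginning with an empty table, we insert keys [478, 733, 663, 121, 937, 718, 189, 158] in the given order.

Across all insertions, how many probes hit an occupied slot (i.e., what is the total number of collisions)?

Insert 478: h=2, slot 2 empty => index 2.
Insert 733: h=2, slot 2 occupied => index 3.
Insert 663: h=0, slot 0 empty => index 0.
Insert 121: h=2, slots 2,3 occupied => index 4.
Insert 937: h=2, slots 2,3,4 occupied => index 5.
Insert 718: h=4, slots 4,5 occupied => index 6.
Insert 189: h=2, slots 2,3,4,5,6 occupied => index 7.
Insert 158: h=5, slots 5,6,7 occupied => index 8.
Table: [663, ., 478, 733, 121, 937, 718, 189, 158, ., ., ., ., ., ., ., .]

16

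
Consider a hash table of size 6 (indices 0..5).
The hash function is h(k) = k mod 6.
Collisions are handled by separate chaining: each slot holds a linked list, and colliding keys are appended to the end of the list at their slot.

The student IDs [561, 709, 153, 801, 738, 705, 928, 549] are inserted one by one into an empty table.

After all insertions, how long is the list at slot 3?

5

561 -> bucket 3
709 -> bucket 1
153 -> bucket 3 (collision)
801 -> bucket 3 (collision)
738 -> bucket 0
705 -> bucket 3 (collision)
928 -> bucket 4
549 -> bucket 3 (collision)
Final buckets:
0: 738
1: 709
2: —
3: 561 -> 153 -> 801 -> 705 -> 549
4: 928
5: —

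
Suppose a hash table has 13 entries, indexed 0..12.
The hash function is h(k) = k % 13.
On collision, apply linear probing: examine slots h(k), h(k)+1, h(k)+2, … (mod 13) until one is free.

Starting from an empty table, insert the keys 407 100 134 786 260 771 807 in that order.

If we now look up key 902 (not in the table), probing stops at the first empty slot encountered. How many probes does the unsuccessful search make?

Insert 407: h=4, slot 4 empty -> index 4.
Insert 100: h=9, slot 9 empty -> index 9.
Insert 134: h=4, slot 4 occupied -> index 5.
Insert 786: h=6, slot 6 empty -> index 6.
Insert 260: h=0, slot 0 empty -> index 0.
Insert 771: h=4, slots 4,5,6 occupied -> index 7.
Insert 807: h=1, slot 1 empty -> index 1.
Table: [260, 807, —, —, 407, 134, 786, 771, —, 100, —, —, —]
Lookup 902: h=5, probe 5,6,7,8 → slot 8 empty, not found.

4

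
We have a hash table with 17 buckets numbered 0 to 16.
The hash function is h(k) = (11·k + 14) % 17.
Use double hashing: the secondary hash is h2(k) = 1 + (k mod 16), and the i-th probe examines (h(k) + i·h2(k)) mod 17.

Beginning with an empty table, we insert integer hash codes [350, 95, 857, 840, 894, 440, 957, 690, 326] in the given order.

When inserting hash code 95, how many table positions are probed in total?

2

350 hashes to 5; slot 5 is free => place at 5.
95 hashes to 5, h2=16; 5 taken => place at 4.
857 hashes to 6; slot 6 is free => place at 6.
840 hashes to 6, h2=9; 6 taken => place at 15.
894 hashes to 5, h2=15; 5 taken => place at 3.
440 hashes to 9; slot 9 is free => place at 9.
957 hashes to 1; slot 1 is free => place at 1.
690 hashes to 5, h2=3; 5 taken => place at 8.
326 hashes to 13; slot 13 is free => place at 13.
Table: [-, 957, -, 894, 95, 350, 857, -, 690, 440, -, -, -, 326, -, 840, -]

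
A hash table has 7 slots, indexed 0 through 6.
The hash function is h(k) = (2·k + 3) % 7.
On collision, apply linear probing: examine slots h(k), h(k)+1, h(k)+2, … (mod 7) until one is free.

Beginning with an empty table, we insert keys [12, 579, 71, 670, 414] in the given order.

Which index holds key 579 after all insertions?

Insert 12: h=6, slot 6 empty -> index 6.
Insert 579: h=6, slot 6 occupied -> index 0.
Insert 71: h=5, slot 5 empty -> index 5.
Insert 670: h=6, slots 6,0 occupied -> index 1.
Insert 414: h=5, slots 5,6,0,1 occupied -> index 2.
Table: [579, 670, 414, —, —, 71, 12]

0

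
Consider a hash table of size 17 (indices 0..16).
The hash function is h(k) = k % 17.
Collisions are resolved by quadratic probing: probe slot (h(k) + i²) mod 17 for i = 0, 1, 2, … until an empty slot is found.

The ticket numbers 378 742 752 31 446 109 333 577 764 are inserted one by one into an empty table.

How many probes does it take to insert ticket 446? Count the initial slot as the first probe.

3

378: h=4 -> slot 4
742: h=11 -> slot 11
752: h=4, probe 4,5 -> slot 5
31: h=14 -> slot 14
446: h=4, probe 4,5,8 -> slot 8
109: h=7 -> slot 7
333: h=10 -> slot 10
577: h=16 -> slot 16
764: h=16, probe 16,0 -> slot 0
Table: [764, -, -, -, 378, 752, -, 109, 446, -, 333, 742, -, -, 31, -, 577]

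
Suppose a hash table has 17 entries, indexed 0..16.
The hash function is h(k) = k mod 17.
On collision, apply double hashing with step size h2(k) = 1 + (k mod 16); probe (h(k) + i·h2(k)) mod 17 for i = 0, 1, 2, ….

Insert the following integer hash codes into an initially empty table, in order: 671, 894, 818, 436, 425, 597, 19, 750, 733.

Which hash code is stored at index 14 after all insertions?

671: h=8 => slot 8
894: h=10 => slot 10
818: h=2 => slot 2
436: h=11 => slot 11
425: h=0 => slot 0
597: h=2, h2=6, probe 2,8,14 => slot 14
19: h=2, h2=4, probe 2,6 => slot 6
750: h=2, h2=15, probe 2,0,15 => slot 15
733: h=2, h2=14, probe 2,16 => slot 16
Table: [425, ., 818, ., ., ., 19, ., 671, ., 894, 436, ., ., 597, 750, 733]

597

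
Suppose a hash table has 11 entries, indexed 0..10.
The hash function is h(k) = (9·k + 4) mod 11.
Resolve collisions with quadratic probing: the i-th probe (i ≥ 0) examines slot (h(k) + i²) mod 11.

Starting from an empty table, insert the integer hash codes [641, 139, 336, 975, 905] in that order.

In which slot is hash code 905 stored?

10

Insert 641: h=9, slot 9 empty → index 9.
Insert 139: h=1, slot 1 empty → index 1.
Insert 336: h=3, slot 3 empty → index 3.
Insert 975: h=1, slot 1 occupied → index 2.
Insert 905: h=9, slot 9 occupied → index 10.
Table: [., 139, 975, 336, ., ., ., ., ., 641, 905]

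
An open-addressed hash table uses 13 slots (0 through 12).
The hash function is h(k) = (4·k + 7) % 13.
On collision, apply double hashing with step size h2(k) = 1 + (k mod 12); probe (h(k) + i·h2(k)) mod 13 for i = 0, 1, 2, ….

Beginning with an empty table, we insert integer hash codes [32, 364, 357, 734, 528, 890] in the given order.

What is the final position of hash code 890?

11

32: h=5 -> slot 5
364: h=7 -> slot 7
357: h=5, h2=10, probe 5,2 -> slot 2
734: h=5, h2=3, probe 5,8 -> slot 8
528: h=0 -> slot 0
890: h=5, h2=3, probe 5,8,11 -> slot 11
Table: [528, ∅, 357, ∅, ∅, 32, ∅, 364, 734, ∅, ∅, 890, ∅]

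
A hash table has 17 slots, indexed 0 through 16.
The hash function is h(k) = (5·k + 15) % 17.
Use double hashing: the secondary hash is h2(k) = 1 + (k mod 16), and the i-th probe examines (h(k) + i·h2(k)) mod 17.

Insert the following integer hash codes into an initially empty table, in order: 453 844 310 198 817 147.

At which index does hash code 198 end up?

Insert 453: h=2, slot 2 empty → index 2.
Insert 844: h=2, h2=13, slot 2 occupied → index 15.
Insert 310: h=1, slot 1 empty → index 1.
Insert 198: h=2, h2=7, slot 2 occupied → index 9.
Insert 817: h=3, slot 3 empty → index 3.
Insert 147: h=2, h2=4, slot 2 occupied → index 6.
Table: [-, 310, 453, 817, -, -, 147, -, -, 198, -, -, -, -, -, 844, -]

9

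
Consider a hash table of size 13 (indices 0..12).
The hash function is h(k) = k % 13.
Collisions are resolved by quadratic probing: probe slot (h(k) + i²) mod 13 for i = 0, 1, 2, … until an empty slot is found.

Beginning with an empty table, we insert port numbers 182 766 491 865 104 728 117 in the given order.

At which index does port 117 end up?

9

Insert 182: h=0, slot 0 empty → index 0.
Insert 766: h=12, slot 12 empty → index 12.
Insert 491: h=10, slot 10 empty → index 10.
Insert 865: h=7, slot 7 empty → index 7.
Insert 104: h=0, slot 0 occupied → index 1.
Insert 728: h=0, slots 0,1 occupied → index 4.
Insert 117: h=0, slots 0,1,4 occupied → index 9.
Table: [182, 104, _, _, 728, _, _, 865, _, 117, 491, _, 766]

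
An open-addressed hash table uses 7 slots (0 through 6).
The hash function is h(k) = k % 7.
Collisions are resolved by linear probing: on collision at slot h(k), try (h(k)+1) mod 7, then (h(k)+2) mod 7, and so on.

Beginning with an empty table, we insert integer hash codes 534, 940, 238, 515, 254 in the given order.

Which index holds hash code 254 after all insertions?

5

534: h=2 -> slot 2
940: h=2, probe 2,3 -> slot 3
238: h=0 -> slot 0
515: h=4 -> slot 4
254: h=2, probe 2,3,4,5 -> slot 5
Table: [238, ∅, 534, 940, 515, 254, ∅]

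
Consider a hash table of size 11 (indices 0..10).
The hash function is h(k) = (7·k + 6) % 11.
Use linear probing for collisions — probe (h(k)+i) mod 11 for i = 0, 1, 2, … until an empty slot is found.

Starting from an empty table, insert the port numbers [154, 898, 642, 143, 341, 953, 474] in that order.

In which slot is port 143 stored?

154: h=6 -> slot 6
898: h=0 -> slot 0
642: h=1 -> slot 1
143: h=6, probe 6,7 -> slot 7
341: h=6, probe 6,7,8 -> slot 8
953: h=0, probe 0,1,2 -> slot 2
474: h=2, probe 2,3 -> slot 3
Table: [898, 642, 953, 474, _, _, 154, 143, 341, _, _]

7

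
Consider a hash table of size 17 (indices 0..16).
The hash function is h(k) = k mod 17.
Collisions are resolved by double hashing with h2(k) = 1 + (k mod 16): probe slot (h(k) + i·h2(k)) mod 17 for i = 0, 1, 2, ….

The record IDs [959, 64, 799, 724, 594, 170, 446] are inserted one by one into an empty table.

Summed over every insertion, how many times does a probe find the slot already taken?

Insert 959: h=7, slot 7 empty → index 7.
Insert 64: h=13, slot 13 empty → index 13.
Insert 799: h=0, slot 0 empty → index 0.
Insert 724: h=10, slot 10 empty → index 10.
Insert 594: h=16, slot 16 empty → index 16.
Insert 170: h=0, h2=11, slot 0 occupied → index 11.
Insert 446: h=4, slot 4 empty → index 4.
Table: [799, -, -, -, 446, -, -, 959, -, -, 724, 170, -, 64, -, -, 594]

1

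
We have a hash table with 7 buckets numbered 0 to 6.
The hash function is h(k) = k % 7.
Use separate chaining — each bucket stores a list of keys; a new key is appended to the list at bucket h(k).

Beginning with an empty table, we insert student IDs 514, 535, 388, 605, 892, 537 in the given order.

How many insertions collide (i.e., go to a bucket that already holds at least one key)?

4

Insert 514: h=3, bucket 3 empty → new chain.
Insert 535: h=3, bucket 3 nonempty → append to chain.
Insert 388: h=3, bucket 3 nonempty → append to chain.
Insert 605: h=3, bucket 3 nonempty → append to chain.
Insert 892: h=3, bucket 3 nonempty → append to chain.
Insert 537: h=5, bucket 5 empty → new chain.
Final buckets:
0: .
1: .
2: .
3: 514 -> 535 -> 388 -> 605 -> 892
4: .
5: 537
6: .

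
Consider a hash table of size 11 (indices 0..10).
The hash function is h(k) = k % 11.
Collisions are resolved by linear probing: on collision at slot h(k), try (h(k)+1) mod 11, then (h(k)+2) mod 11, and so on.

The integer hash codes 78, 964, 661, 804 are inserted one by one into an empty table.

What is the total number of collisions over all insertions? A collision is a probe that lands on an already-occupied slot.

3

78 hashes to 1; slot 1 is free => place at 1.
964 hashes to 7; slot 7 is free => place at 7.
661 hashes to 1; 1 taken => place at 2.
804 hashes to 1; 1,2 taken => place at 3.
Table: [—, 78, 661, 804, —, —, —, 964, —, —, —]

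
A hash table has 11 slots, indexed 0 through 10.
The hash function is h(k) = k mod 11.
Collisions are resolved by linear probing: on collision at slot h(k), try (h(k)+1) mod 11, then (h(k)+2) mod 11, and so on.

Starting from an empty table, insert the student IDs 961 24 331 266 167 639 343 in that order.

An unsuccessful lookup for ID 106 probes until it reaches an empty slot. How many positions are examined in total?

2

Insert 961: h=4, slot 4 empty => index 4.
Insert 24: h=2, slot 2 empty => index 2.
Insert 331: h=1, slot 1 empty => index 1.
Insert 266: h=2, slot 2 occupied => index 3.
Insert 167: h=2, slots 2,3,4 occupied => index 5.
Insert 639: h=1, slots 1,2,3,4,5 occupied => index 6.
Insert 343: h=2, slots 2,3,4,5,6 occupied => index 7.
Table: [—, 331, 24, 266, 961, 167, 639, 343, —, —, —]
Lookup 106: h=7, probe 7,8 → slot 8 empty, not found.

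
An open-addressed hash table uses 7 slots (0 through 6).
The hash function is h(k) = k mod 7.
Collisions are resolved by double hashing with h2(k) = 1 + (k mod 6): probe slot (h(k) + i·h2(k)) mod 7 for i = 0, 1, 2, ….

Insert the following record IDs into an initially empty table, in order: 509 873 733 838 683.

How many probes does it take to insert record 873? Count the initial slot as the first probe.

2

Insert 509: h=5, slot 5 empty → index 5.
Insert 873: h=5, h2=4, slot 5 occupied → index 2.
Insert 733: h=5, h2=2, slot 5 occupied → index 0.
Insert 838: h=5, h2=5, slot 5 occupied → index 3.
Insert 683: h=4, slot 4 empty → index 4.
Table: [733, —, 873, 838, 683, 509, —]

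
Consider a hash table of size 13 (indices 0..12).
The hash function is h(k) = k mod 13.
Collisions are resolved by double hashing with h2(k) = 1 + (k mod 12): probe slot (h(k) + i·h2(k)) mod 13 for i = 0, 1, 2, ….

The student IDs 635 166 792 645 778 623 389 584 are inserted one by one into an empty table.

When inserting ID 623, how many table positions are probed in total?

Insert 635: h=11, slot 11 empty -> index 11.
Insert 166: h=10, slot 10 empty -> index 10.
Insert 792: h=12, slot 12 empty -> index 12.
Insert 645: h=8, slot 8 empty -> index 8.
Insert 778: h=11, h2=11, slot 11 occupied -> index 9.
Insert 623: h=12, h2=12, slots 12,11,10,9,8 occupied -> index 7.
Insert 389: h=12, h2=6, slot 12 occupied -> index 5.
Insert 584: h=12, h2=9, slots 12,8 occupied -> index 4.
Table: [_, _, _, _, 584, 389, _, 623, 645, 778, 166, 635, 792]

6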